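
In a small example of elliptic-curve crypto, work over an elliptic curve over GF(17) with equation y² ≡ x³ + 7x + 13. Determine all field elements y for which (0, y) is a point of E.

8, 9

x³ + 7x + 13 = 13 ≡ 13 (mod 17).
Square roots of 13 mod 17: 8 and 9 (since 8² = 64 ≡ 13).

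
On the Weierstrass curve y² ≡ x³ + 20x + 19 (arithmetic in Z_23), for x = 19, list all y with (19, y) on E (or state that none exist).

x³ + 20x + 19 = 7258 ≡ 13 (mod 23).
Square roots of 13 mod 23: 6 and 17 (since 6² = 36 ≡ 13).

6, 17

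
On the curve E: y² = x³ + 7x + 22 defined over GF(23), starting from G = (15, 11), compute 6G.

(11, 2)

Repeated addition: build up to 6G.
2G: tangent at (15, 11): λ = (3·15² + 7)/(2·11) ≡ 15/22. 22⁻¹ ≡ 22 (mod 23) since 22·22 = 484 ≡ 1, so λ ≡ 15·22 ≡ 8.
  x = λ² - 15 - 15 = 64 - 30 ≡ 11; y = λ·(15 - 11) - 11 ≡ 21. → (11, 21)
3G: (11, 21) + (15, 11). λ = (11 - 21)/(15 - 11) ≡ 13/4 mod 23. 4⁻¹ ≡ 6 (mod 23) since 4·6 = 24 ≡ 1, so λ ≡ 9.
  x = λ² - 11 - 15 = 81 - 26 ≡ 9; y = λ·(11 - 9) - 21 ≡ 20. → (9, 20)
4G: (9, 20) + (15, 11). λ = (11 - 20)/(15 - 9) ≡ 14/6 mod 23. 6⁻¹ ≡ 4 (mod 23), so λ ≡ 10.
  x = λ² - 9 - 15 = 100 - 24 ≡ 7; y = λ·(9 - 7) - 20 ≡ 0. → (7, 0)
5G: (7, 0) + (15, 11). λ = (11 - 0)/(15 - 7) ≡ 11/8 mod 23. 8⁻¹ ≡ 3 (mod 23) since 8·3 = 24 ≡ 1, so λ ≡ 10.
  x = λ² - 7 - 15 = 100 - 22 ≡ 9; y = λ·(7 - 9) - 0 ≡ 3. → (9, 3)
6G: (9, 3) + (15, 11). λ = (11 - 3)/(15 - 9) ≡ 8/6 mod 23. 6⁻¹ ≡ 4 (mod 23), so λ ≡ 9.
  x = λ² - 9 - 15 = 81 - 24 ≡ 11; y = λ·(9 - 11) - 3 ≡ 2. → (11, 2)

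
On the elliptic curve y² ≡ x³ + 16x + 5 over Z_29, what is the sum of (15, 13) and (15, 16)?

The two points share x = 15 and their y-coordinates satisfy 13 + 16 ≡ 0 (mod 29), so they are inverses. Their sum is O.

O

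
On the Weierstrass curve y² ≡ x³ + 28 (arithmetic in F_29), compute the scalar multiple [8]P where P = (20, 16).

Double-and-add on 8 = (1000)₂. Start with P = (20, 16) for the leading 1-bit.
double: tangent at (20, 16): λ = (3·20² + 0)/(2·16) ≡ 11/3. 3⁻¹ ≡ 10 (mod 29), so λ ≡ 11·10 ≡ 23.
  x = λ² - 20 - 20 = 529 - 40 ≡ 25; y = λ·(20 - 25) - 16 ≡ 14. → (25, 14)
double: tangent at (25, 14): λ = (3·25² + 0)/(2·14) ≡ 19/28. 28⁻¹ ≡ 28 (mod 29) since 28·28 = 784 ≡ 1, so λ ≡ 19·28 ≡ 10.
  x = λ² - 25 - 25 = 100 - 50 ≡ 21; y = λ·(25 - 21) - 14 ≡ 26. → (21, 26)
double: tangent at (21, 26): λ = (3·21² + 0)/(2·26) ≡ 18/23. 23⁻¹ ≡ 24 (mod 29) since 23·24 = 552 ≡ 1, so λ ≡ 18·24 ≡ 26.
  x = λ² - 21 - 21 = 676 - 42 ≡ 25; y = λ·(21 - 25) - 26 ≡ 15. → (25, 15)

(25, 15)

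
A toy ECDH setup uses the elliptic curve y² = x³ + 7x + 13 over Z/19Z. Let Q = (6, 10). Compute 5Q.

Repeated addition: build up to 5Q.
2Q: tangent at (6, 10): λ = (3·6² + 7)/(2·10) ≡ 1/1. 1⁻¹ ≡ 1 (mod 19), so λ ≡ 1·1 ≡ 1.
  x = λ² - 6 - 6 = 1 - 12 ≡ 8; y = λ·(6 - 8) - 10 ≡ 7. → (8, 7)
3Q: (8, 7) + (6, 10). λ = (10 - 7)/(6 - 8) ≡ 3/17 mod 19. 17⁻¹ ≡ 9 (mod 19), so λ ≡ 8.
  x = λ² - 8 - 6 = 64 - 14 ≡ 12; y = λ·(8 - 12) - 7 ≡ 18. → (12, 18)
4Q: (12, 18) + (6, 10). λ = (10 - 18)/(6 - 12) ≡ 11/13 mod 19. 13⁻¹ ≡ 3 (mod 19) since 13·3 = 39 ≡ 1, so λ ≡ 14.
  x = λ² - 12 - 6 = 196 - 18 ≡ 7; y = λ·(12 - 7) - 18 ≡ 14. → (7, 14)
5Q: (7, 14) + (6, 10). λ = (10 - 14)/(6 - 7) ≡ 15/18 mod 19. 18⁻¹ ≡ 18 (mod 19), so λ ≡ 4.
  x = λ² - 7 - 6 = 16 - 13 ≡ 3; y = λ·(7 - 3) - 14 ≡ 2. → (3, 2)

(3, 2)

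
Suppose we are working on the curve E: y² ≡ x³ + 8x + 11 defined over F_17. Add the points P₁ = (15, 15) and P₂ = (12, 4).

(11, 11)

(15, 15) + (12, 4). λ = (4 - 15)/(12 - 15) ≡ 6/14 mod 17. 14⁻¹ ≡ 11 (mod 17), so λ ≡ 15.
  x = λ² - 15 - 12 = 225 - 27 ≡ 11; y = λ·(15 - 11) - 15 ≡ 11. → (11, 11)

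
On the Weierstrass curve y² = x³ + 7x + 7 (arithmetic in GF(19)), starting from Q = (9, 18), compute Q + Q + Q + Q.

Repeated addition: build up to 4Q.
2Q: tangent at (9, 18): λ = (3·9² + 7)/(2·18) ≡ 3/17. 17⁻¹ ≡ 9 (mod 19) since 17·9 = 153 ≡ 1, so λ ≡ 3·9 ≡ 8.
  x = λ² - 9 - 9 = 64 - 18 ≡ 8; y = λ·(9 - 8) - 18 ≡ 9. → (8, 9)
3Q: (8, 9) + (9, 18). λ = (18 - 9)/(9 - 8) ≡ 9/1 mod 19. 1⁻¹ ≡ 1 (mod 19) since 1·1 = 1 ≡ 1, so λ ≡ 9.
  x = λ² - 8 - 9 = 81 - 17 ≡ 7; y = λ·(8 - 7) - 9 ≡ 0. → (7, 0)
4Q: (7, 0) + (9, 18). λ = (18 - 0)/(9 - 7) ≡ 18/2 mod 19. 2⁻¹ ≡ 10 (mod 19), so λ ≡ 9.
  x = λ² - 7 - 9 = 81 - 16 ≡ 8; y = λ·(7 - 8) - 0 ≡ 10. → (8, 10)

(8, 10)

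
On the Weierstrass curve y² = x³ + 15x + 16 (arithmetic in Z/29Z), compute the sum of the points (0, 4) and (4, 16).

(0, 4) + (4, 16). λ = (16 - 4)/(4 - 0) ≡ 12/4 mod 29. 4⁻¹ ≡ 22 (mod 29), so λ ≡ 3.
  x = λ² - 0 - 4 = 9 - 4 ≡ 5; y = λ·(0 - 5) - 4 ≡ 10. → (5, 10)

(5, 10)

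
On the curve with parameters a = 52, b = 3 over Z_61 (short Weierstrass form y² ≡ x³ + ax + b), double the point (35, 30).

tangent at (35, 30): λ = (3·35² + 52)/(2·30) ≡ 6/60. 60⁻¹ ≡ 60 (mod 61), so λ ≡ 6·60 ≡ 55.
  x = λ² - 35 - 35 = 3025 - 70 ≡ 27; y = λ·(35 - 27) - 30 ≡ 44. → (27, 44)

(27, 44)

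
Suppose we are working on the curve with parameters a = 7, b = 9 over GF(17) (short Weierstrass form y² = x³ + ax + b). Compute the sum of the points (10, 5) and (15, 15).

(13, 6)

(10, 5) + (15, 15). λ = (15 - 5)/(15 - 10) ≡ 10/5 mod 17. 5⁻¹ ≡ 7 (mod 17) since 5·7 = 35 ≡ 1, so λ ≡ 2.
  x = λ² - 10 - 15 = 4 - 25 ≡ 13; y = λ·(10 - 13) - 5 ≡ 6. → (13, 6)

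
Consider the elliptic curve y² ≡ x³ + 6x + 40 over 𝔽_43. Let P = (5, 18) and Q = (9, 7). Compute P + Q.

(5, 18) + (9, 7). λ = (7 - 18)/(9 - 5) ≡ 32/4 mod 43. 4⁻¹ ≡ 11 (mod 43), so λ ≡ 8.
  x = λ² - 5 - 9 = 64 - 14 ≡ 7; y = λ·(5 - 7) - 18 ≡ 9. → (7, 9)

(7, 9)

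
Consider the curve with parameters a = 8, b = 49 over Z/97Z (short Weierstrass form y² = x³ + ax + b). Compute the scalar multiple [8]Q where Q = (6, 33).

Double-and-add on 8 = (1000)₂. Start with Q = (6, 33) for the leading 1-bit.
double: tangent at (6, 33): λ = (3·6² + 8)/(2·33) ≡ 19/66. 66⁻¹ ≡ 25 (mod 97), so λ ≡ 19·25 ≡ 87.
  x = λ² - 6 - 6 = 7569 - 12 ≡ 88; y = λ·(6 - 88) - 33 ≡ 11. → (88, 11)
double: tangent at (88, 11): λ = (3·88² + 8)/(2·11) ≡ 57/22. 22⁻¹ ≡ 75 (mod 97), so λ ≡ 57·75 ≡ 7.
  x = λ² - 88 - 88 = 49 - 176 ≡ 67; y = λ·(88 - 67) - 11 ≡ 39. → (67, 39)
double: tangent at (67, 39): λ = (3·67² + 8)/(2·39) ≡ 89/78. 78⁻¹ ≡ 51 (mod 97) since 78·51 = 3978 ≡ 1, so λ ≡ 89·51 ≡ 77.
  x = λ² - 67 - 67 = 5929 - 134 ≡ 72; y = λ·(67 - 72) - 39 ≡ 61. → (72, 61)

(72, 61)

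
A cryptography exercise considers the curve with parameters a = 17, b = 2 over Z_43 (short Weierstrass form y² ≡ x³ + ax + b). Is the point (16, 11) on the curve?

no

y² = 11² ≡ 35; x³ + 17x + 2 = 4370 ≡ 27 (mod 43). 35 ≠ 27.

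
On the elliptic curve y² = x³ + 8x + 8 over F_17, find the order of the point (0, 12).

12

2P: tangent at (0, 12): λ = (3·0² + 8)/(2·12) ≡ 8/7. 7⁻¹ ≡ 5 (mod 17), so λ ≡ 8·5 ≡ 6.
  x = λ² - 0 - 0 = 36 - 0 ≡ 2; y = λ·(0 - 2) - 12 ≡ 10. → (2, 10)
3P: (2, 10) + (0, 12). λ = (12 - 10)/(0 - 2) ≡ 2/15 mod 17. 15⁻¹ ≡ 8 (mod 17), so λ ≡ 16.
  x = λ² - 2 - 0 = 256 - 2 ≡ 16; y = λ·(2 - 16) - 10 ≡ 4. → (16, 4)
4P: (16, 4) + (0, 12). λ = (12 - 4)/(0 - 16) ≡ 8/1 mod 17. 1⁻¹ ≡ 1 (mod 17), so λ ≡ 8.
  x = λ² - 16 - 0 = 64 - 16 ≡ 14; y = λ·(16 - 14) - 4 ≡ 12. → (14, 12)
5P: (14, 12) + (0, 12). λ = (12 - 12)/(0 - 14) ≡ 0/3 mod 17. 3⁻¹ ≡ 6 (mod 17) since 3·6 = 18 ≡ 1, so λ ≡ 0.
  x = λ² - 14 - 0 = 0 - 14 ≡ 3; y = λ·(14 - 3) - 12 ≡ 5. → (3, 5)
6P: (3, 5) + (0, 12). λ = (12 - 5)/(0 - 3) ≡ 7/14 mod 17. 14⁻¹ ≡ 11 (mod 17), so λ ≡ 9.
  x = λ² - 3 - 0 = 81 - 3 ≡ 10; y = λ·(3 - 10) - 5 ≡ 0. → (10, 0)
7P: (10, 0) + (0, 12). λ = (12 - 0)/(0 - 10) ≡ 12/7 mod 17. 7⁻¹ ≡ 5 (mod 17), so λ ≡ 9.
  x = λ² - 10 - 0 = 81 - 10 ≡ 3; y = λ·(10 - 3) - 0 ≡ 12. → (3, 12)
8P: (3, 12) + (0, 12). λ = (12 - 12)/(0 - 3) ≡ 0/14 mod 17. 14⁻¹ ≡ 11 (mod 17), so λ ≡ 0.
  x = λ² - 3 - 0 = 0 - 3 ≡ 14; y = λ·(3 - 14) - 12 ≡ 5. → (14, 5)
9P: (14, 5) + (0, 12). λ = (12 - 5)/(0 - 14) ≡ 7/3 mod 17. 3⁻¹ ≡ 6 (mod 17), so λ ≡ 8.
  x = λ² - 14 - 0 = 64 - 14 ≡ 16; y = λ·(14 - 16) - 5 ≡ 13. → (16, 13)
10P: (16, 13) + (0, 12). λ = (12 - 13)/(0 - 16) ≡ 16/1 mod 17. 1⁻¹ ≡ 1 (mod 17), so λ ≡ 16.
  x = λ² - 16 - 0 = 256 - 16 ≡ 2; y = λ·(16 - 2) - 13 ≡ 7. → (2, 7)
11P: (2, 7) + (0, 12). λ = (12 - 7)/(0 - 2) ≡ 5/15 mod 17. 15⁻¹ ≡ 8 (mod 17) since 15·8 = 120 ≡ 1, so λ ≡ 6.
  x = λ² - 2 - 0 = 36 - 2 ≡ 0; y = λ·(2 - 0) - 7 ≡ 5. → (0, 5)
12P: (0, 5) + (0, 12): same x and y₁ ≡ -y₂, so the sum is ∞.
12P = ∞, so the order is 12.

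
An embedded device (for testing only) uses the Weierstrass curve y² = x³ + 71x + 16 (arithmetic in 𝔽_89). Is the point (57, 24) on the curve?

y² = 24² ≡ 42; x³ + 71x + 16 = 189256 ≡ 42 (mod 89). 42 = 42.

yes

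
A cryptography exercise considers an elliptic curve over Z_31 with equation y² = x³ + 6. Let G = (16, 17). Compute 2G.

(1, 10)

tangent at (16, 17): λ = (3·16² + 0)/(2·17) ≡ 24/3. 3⁻¹ ≡ 21 (mod 31), so λ ≡ 24·21 ≡ 8.
  x = λ² - 16 - 16 = 64 - 32 ≡ 1; y = λ·(16 - 1) - 17 ≡ 10. → (1, 10)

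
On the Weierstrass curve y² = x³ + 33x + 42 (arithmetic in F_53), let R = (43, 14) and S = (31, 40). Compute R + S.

(43, 14) + (31, 40). λ = (40 - 14)/(31 - 43) ≡ 26/41 mod 53. 41⁻¹ ≡ 22 (mod 53), so λ ≡ 42.
  x = λ² - 43 - 31 = 1764 - 74 ≡ 47; y = λ·(43 - 47) - 14 ≡ 30. → (47, 30)

(47, 30)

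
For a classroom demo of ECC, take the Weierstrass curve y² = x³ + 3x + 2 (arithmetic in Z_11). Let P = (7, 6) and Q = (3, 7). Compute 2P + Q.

First 2P:
Repeated addition: build up to 2P.
2P: tangent at (7, 6): λ = (3·7² + 3)/(2·6) ≡ 7/1. 1⁻¹ ≡ 1 (mod 11), so λ ≡ 7·1 ≡ 7.
  x = λ² - 7 - 7 = 49 - 14 ≡ 2; y = λ·(7 - 2) - 6 ≡ 7. → (2, 7)
2P = (2, 7).
Finally 2P + Q:
(2, 7) + (3, 7). λ = (7 - 7)/(3 - 2) ≡ 0/1 mod 11. 1⁻¹ ≡ 1 (mod 11) since 1·1 = 1 ≡ 1, so λ ≡ 0.
  x = λ² - 2 - 3 = 0 - 5 ≡ 6; y = λ·(2 - 6) - 7 ≡ 4. → (6, 4)

(6, 4)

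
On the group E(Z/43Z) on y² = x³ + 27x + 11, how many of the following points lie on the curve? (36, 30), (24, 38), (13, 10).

(36, 30): 30² ≡ 40, rhs ≡ 38 → off.
(24, 38): 38² ≡ 25, rhs ≡ 35 → off.
(13, 10): 10² ≡ 14, rhs ≡ 22 → off.

0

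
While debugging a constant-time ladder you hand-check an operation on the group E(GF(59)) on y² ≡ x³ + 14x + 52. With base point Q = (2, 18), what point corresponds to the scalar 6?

Repeated addition: build up to 6Q.
2Q: tangent at (2, 18): λ = (3·2² + 14)/(2·18) ≡ 26/36. 36⁻¹ ≡ 41 (mod 59) since 36·41 = 1476 ≡ 1, so λ ≡ 26·41 ≡ 4.
  x = λ² - 2 - 2 = 16 - 4 ≡ 12; y = λ·(2 - 12) - 18 ≡ 1. → (12, 1)
3Q: (12, 1) + (2, 18). λ = (18 - 1)/(2 - 12) ≡ 17/49 mod 59. 49⁻¹ ≡ 53 (mod 59), so λ ≡ 16.
  x = λ² - 12 - 2 = 256 - 14 ≡ 6; y = λ·(12 - 6) - 1 ≡ 36. → (6, 36)
4Q: (6, 36) + (2, 18). λ = (18 - 36)/(2 - 6) ≡ 41/55 mod 59. 55⁻¹ ≡ 44 (mod 59) since 55·44 = 2420 ≡ 1, so λ ≡ 34.
  x = λ² - 6 - 2 = 1156 - 8 ≡ 27; y = λ·(6 - 27) - 36 ≡ 17. → (27, 17)
5Q: (27, 17) + (2, 18). λ = (18 - 17)/(2 - 27) ≡ 1/34 mod 59. 34⁻¹ ≡ 33 (mod 59) since 34·33 = 1122 ≡ 1, so λ ≡ 33.
  x = λ² - 27 - 2 = 1089 - 29 ≡ 57; y = λ·(27 - 57) - 17 ≡ 55. → (57, 55)
6Q: (57, 55) + (2, 18). λ = (18 - 55)/(2 - 57) ≡ 22/4 mod 59. 4⁻¹ ≡ 15 (mod 59), so λ ≡ 35.
  x = λ² - 57 - 2 = 1225 - 59 ≡ 45; y = λ·(57 - 45) - 55 ≡ 11. → (45, 11)

(45, 11)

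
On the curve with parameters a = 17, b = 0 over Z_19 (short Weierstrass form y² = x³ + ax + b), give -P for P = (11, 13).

(11, 6)

-(11, 13) = (11, -13 mod 19) = (11, 6).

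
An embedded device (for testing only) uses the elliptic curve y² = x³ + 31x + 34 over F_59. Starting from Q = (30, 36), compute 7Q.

Double-and-add on 7 = (111)₂. Start with Q = (30, 36) for the leading 1-bit.
double: tangent at (30, 36): λ = (3·30² + 31)/(2·36) ≡ 17/13. 13⁻¹ ≡ 50 (mod 59) since 13·50 = 650 ≡ 1, so λ ≡ 17·50 ≡ 24.
  x = λ² - 30 - 30 = 576 - 60 ≡ 44; y = λ·(30 - 44) - 36 ≡ 41. → (44, 41)
add Q: (44, 41) + (30, 36). λ = (36 - 41)/(30 - 44) ≡ 54/45 mod 59. 45⁻¹ ≡ 21 (mod 59), so λ ≡ 13.
  x = λ² - 44 - 30 = 169 - 74 ≡ 36; y = λ·(44 - 36) - 41 ≡ 4. → (36, 4)
double: tangent at (36, 4): λ = (3·36² + 31)/(2·4) ≡ 25/8. 8⁻¹ ≡ 37 (mod 59), so λ ≡ 25·37 ≡ 40.
  x = λ² - 36 - 36 = 1600 - 72 ≡ 53; y = λ·(36 - 53) - 4 ≡ 24. → (53, 24)
add Q: (53, 24) + (30, 36). λ = (36 - 24)/(30 - 53) ≡ 12/36 mod 59. 36⁻¹ ≡ 41 (mod 59), so λ ≡ 20.
  x = λ² - 53 - 30 = 400 - 83 ≡ 22; y = λ·(53 - 22) - 24 ≡ 6. → (22, 6)

(22, 6)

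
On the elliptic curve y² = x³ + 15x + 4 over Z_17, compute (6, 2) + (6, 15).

O

The two points share x = 6 and their y-coordinates satisfy 2 + 15 ≡ 0 (mod 17), so they are inverses. Their sum is the point at infinity.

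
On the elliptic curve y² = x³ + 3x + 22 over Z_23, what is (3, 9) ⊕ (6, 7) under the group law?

(17, 8)

(3, 9) + (6, 7). λ = (7 - 9)/(6 - 3) ≡ 21/3 mod 23. 3⁻¹ ≡ 8 (mod 23), so λ ≡ 7.
  x = λ² - 3 - 6 = 49 - 9 ≡ 17; y = λ·(3 - 17) - 9 ≡ 8. → (17, 8)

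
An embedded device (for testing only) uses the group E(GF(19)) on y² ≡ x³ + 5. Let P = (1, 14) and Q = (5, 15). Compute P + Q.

(1, 14) + (5, 15). λ = (15 - 14)/(5 - 1) ≡ 1/4 mod 19. 4⁻¹ ≡ 5 (mod 19) since 4·5 = 20 ≡ 1, so λ ≡ 5.
  x = λ² - 1 - 5 = 25 - 6 ≡ 0; y = λ·(1 - 0) - 14 ≡ 10. → (0, 10)

(0, 10)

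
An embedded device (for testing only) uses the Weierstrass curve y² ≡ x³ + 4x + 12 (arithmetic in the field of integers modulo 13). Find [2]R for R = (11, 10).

tangent at (11, 10): λ = (3·11² + 4)/(2·10) ≡ 3/7. 7⁻¹ ≡ 2 (mod 13), so λ ≡ 3·2 ≡ 6.
  x = λ² - 11 - 11 = 36 - 22 ≡ 1; y = λ·(11 - 1) - 10 ≡ 11. → (1, 11)

(1, 11)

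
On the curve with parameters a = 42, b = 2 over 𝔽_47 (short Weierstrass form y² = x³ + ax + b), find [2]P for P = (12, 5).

tangent at (12, 5): λ = (3·12² + 42)/(2·5) ≡ 4/10. 10⁻¹ ≡ 33 (mod 47) since 10·33 = 330 ≡ 1, so λ ≡ 4·33 ≡ 38.
  x = λ² - 12 - 12 = 1444 - 24 ≡ 10; y = λ·(12 - 10) - 5 ≡ 24. → (10, 24)

(10, 24)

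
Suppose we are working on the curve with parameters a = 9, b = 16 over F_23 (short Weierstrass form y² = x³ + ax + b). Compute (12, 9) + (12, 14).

O

The two points share x = 12 and their y-coordinates satisfy 9 + 14 ≡ 0 (mod 23), so they are inverses. Their sum is O.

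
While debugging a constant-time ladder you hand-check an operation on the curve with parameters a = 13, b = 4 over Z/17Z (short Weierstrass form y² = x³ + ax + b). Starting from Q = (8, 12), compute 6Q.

(9, 0)

Repeated addition: build up to 6Q.
2Q: tangent at (8, 12): λ = (3·8² + 13)/(2·12) ≡ 1/7. 7⁻¹ ≡ 5 (mod 17) since 7·5 = 35 ≡ 1, so λ ≡ 1·5 ≡ 5.
  x = λ² - 8 - 8 = 25 - 16 ≡ 9; y = λ·(8 - 9) - 12 ≡ 0. → (9, 0)
3Q: (9, 0) + (8, 12). λ = (12 - 0)/(8 - 9) ≡ 12/16 mod 17. 16⁻¹ ≡ 16 (mod 17), so λ ≡ 5.
  x = λ² - 9 - 8 = 25 - 17 ≡ 8; y = λ·(9 - 8) - 0 ≡ 5. → (8, 5)
4Q: (8, 5) + (8, 12): same x and y₁ ≡ -y₂, so the sum is the point at infinity.
5Q: the point at infinity + (8, 12) = (8, 12) (identity).
6Q: tangent at (8, 12): λ = (3·8² + 13)/(2·12) ≡ 1/7. 7⁻¹ ≡ 5 (mod 17), so λ ≡ 1·5 ≡ 5.
  x = λ² - 8 - 8 = 25 - 16 ≡ 9; y = λ·(8 - 9) - 12 ≡ 0. → (9, 0)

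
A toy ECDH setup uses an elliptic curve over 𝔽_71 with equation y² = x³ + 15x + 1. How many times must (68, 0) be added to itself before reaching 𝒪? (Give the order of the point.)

2

2P: (68, 0) + (68, 0): same x and y₁ ≡ -y₂, so the sum is 𝒪.
2P = 𝒪, so the order is 2.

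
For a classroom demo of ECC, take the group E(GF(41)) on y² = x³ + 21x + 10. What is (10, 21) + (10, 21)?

(29, 30)

tangent at (10, 21): λ = (3·10² + 21)/(2·21) ≡ 34/1. 1⁻¹ ≡ 1 (mod 41), so λ ≡ 34·1 ≡ 34.
  x = λ² - 10 - 10 = 1156 - 20 ≡ 29; y = λ·(10 - 29) - 21 ≡ 30. → (29, 30)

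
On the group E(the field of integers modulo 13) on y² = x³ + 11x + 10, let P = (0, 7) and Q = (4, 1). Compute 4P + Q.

(7, 1)

First 4P:
Double-and-add on 4 = (100)₂. Start with P = (0, 7) for the leading 1-bit.
double: tangent at (0, 7): λ = (3·0² + 11)/(2·7) ≡ 11/1. 1⁻¹ ≡ 1 (mod 13) since 1·1 = 1 ≡ 1, so λ ≡ 11·1 ≡ 11.
  x = λ² - 0 - 0 = 121 - 0 ≡ 4; y = λ·(0 - 4) - 7 ≡ 1. → (4, 1)
double: tangent at (4, 1): λ = (3·4² + 11)/(2·1) ≡ 7/2. 2⁻¹ ≡ 7 (mod 13), so λ ≡ 7·7 ≡ 10.
  x = λ² - 4 - 4 = 100 - 8 ≡ 1; y = λ·(4 - 1) - 1 ≡ 3. → (1, 3)
4P = (1, 3).
Finally 4P + Q:
(1, 3) + (4, 1). λ = (1 - 3)/(4 - 1) ≡ 11/3 mod 13. 3⁻¹ ≡ 9 (mod 13), so λ ≡ 8.
  x = λ² - 1 - 4 = 64 - 5 ≡ 7; y = λ·(1 - 7) - 3 ≡ 1. → (7, 1)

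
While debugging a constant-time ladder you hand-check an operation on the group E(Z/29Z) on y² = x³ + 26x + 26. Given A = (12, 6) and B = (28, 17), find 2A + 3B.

(22, 9)

First 2A:
Repeated addition: build up to 2A.
2A: tangent at (12, 6): λ = (3·12² + 26)/(2·6) ≡ 23/12. 12⁻¹ ≡ 17 (mod 29) since 12·17 = 204 ≡ 1, so λ ≡ 23·17 ≡ 14.
  x = λ² - 12 - 12 = 196 - 24 ≡ 27; y = λ·(12 - 27) - 6 ≡ 16. → (27, 16)
2A = (27, 16).
Next 3B:
Repeated addition: build up to 3B.
2B: tangent at (28, 17): λ = (3·28² + 26)/(2·17) ≡ 0/5. 5⁻¹ ≡ 6 (mod 29), so λ ≡ 0·6 ≡ 0.
  x = λ² - 28 - 28 = 0 - 56 ≡ 2; y = λ·(28 - 2) - 17 ≡ 12. → (2, 12)
3B: (2, 12) + (28, 17). λ = (17 - 12)/(28 - 2) ≡ 5/26 mod 29. 26⁻¹ ≡ 19 (mod 29) since 26·19 = 494 ≡ 1, so λ ≡ 8.
  x = λ² - 2 - 28 = 64 - 30 ≡ 5; y = λ·(2 - 5) - 12 ≡ 22. → (5, 22)
3B = (5, 22).
Finally 2A + 3B:
(27, 16) + (5, 22). λ = (22 - 16)/(5 - 27) ≡ 6/7 mod 29. 7⁻¹ ≡ 25 (mod 29), so λ ≡ 5.
  x = λ² - 27 - 5 = 25 - 32 ≡ 22; y = λ·(27 - 22) - 16 ≡ 9. → (22, 9)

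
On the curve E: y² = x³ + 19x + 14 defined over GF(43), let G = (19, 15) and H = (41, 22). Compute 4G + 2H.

First 4G:
Double-and-add on 4 = (100)₂. Start with G = (19, 15) for the leading 1-bit.
double: tangent at (19, 15): λ = (3·19² + 19)/(2·15) ≡ 27/30. 30⁻¹ ≡ 33 (mod 43) since 30·33 = 990 ≡ 1, so λ ≡ 27·33 ≡ 31.
  x = λ² - 19 - 19 = 961 - 38 ≡ 20; y = λ·(19 - 20) - 15 ≡ 40. → (20, 40)
double: tangent at (20, 40): λ = (3·20² + 19)/(2·40) ≡ 15/37. 37⁻¹ ≡ 7 (mod 43), so λ ≡ 15·7 ≡ 19.
  x = λ² - 20 - 20 = 361 - 40 ≡ 20; y = λ·(20 - 20) - 40 ≡ 3. → (20, 3)
4G = (20, 3).
Next 2H:
Repeated addition: build up to 2H.
2H: tangent at (41, 22): λ = (3·41² + 19)/(2·22) ≡ 31/1. 1⁻¹ ≡ 1 (mod 43), so λ ≡ 31·1 ≡ 31.
  x = λ² - 41 - 41 = 961 - 82 ≡ 19; y = λ·(41 - 19) - 22 ≡ 15. → (19, 15)
2H = (19, 15).
Finally 4G + 2H:
(20, 3) + (19, 15). λ = (15 - 3)/(19 - 20) ≡ 12/42 mod 43. 42⁻¹ ≡ 42 (mod 43) since 42·42 = 1764 ≡ 1, so λ ≡ 31.
  x = λ² - 20 - 19 = 961 - 39 ≡ 19; y = λ·(20 - 19) - 3 ≡ 28. → (19, 28)

(19, 28)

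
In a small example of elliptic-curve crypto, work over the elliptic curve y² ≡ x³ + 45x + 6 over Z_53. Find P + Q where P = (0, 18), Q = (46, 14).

(3, 3)

(0, 18) + (46, 14). λ = (14 - 18)/(46 - 0) ≡ 49/46 mod 53. 46⁻¹ ≡ 15 (mod 53), so λ ≡ 46.
  x = λ² - 0 - 46 = 2116 - 46 ≡ 3; y = λ·(0 - 3) - 18 ≡ 3. → (3, 3)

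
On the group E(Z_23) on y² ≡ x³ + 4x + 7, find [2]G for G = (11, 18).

(4, 8)

tangent at (11, 18): λ = (3·11² + 4)/(2·18) ≡ 22/13. 13⁻¹ ≡ 16 (mod 23) since 13·16 = 208 ≡ 1, so λ ≡ 22·16 ≡ 7.
  x = λ² - 11 - 11 = 49 - 22 ≡ 4; y = λ·(11 - 4) - 18 ≡ 8. → (4, 8)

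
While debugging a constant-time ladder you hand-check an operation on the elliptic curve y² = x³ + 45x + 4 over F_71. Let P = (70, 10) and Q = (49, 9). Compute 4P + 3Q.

First 4P:
Repeated addition: build up to 4P.
2P: tangent at (70, 10): λ = (3·70² + 45)/(2·10) ≡ 48/20. 20⁻¹ ≡ 32 (mod 71) since 20·32 = 640 ≡ 1, so λ ≡ 48·32 ≡ 45.
  x = λ² - 70 - 70 = 2025 - 140 ≡ 39; y = λ·(70 - 39) - 10 ≡ 36. → (39, 36)
3P: (39, 36) + (70, 10). λ = (10 - 36)/(70 - 39) ≡ 45/31 mod 71. 31⁻¹ ≡ 55 (mod 71), so λ ≡ 61.
  x = λ² - 39 - 70 = 3721 - 109 ≡ 62; y = λ·(39 - 62) - 36 ≡ 52. → (62, 52)
4P: (62, 52) + (70, 10). λ = (10 - 52)/(70 - 62) ≡ 29/8 mod 71. 8⁻¹ ≡ 9 (mod 71), so λ ≡ 48.
  x = λ² - 62 - 70 = 2304 - 132 ≡ 42; y = λ·(62 - 42) - 52 ≡ 56. → (42, 56)
4P = (42, 56).
Next 3Q:
Repeated addition: build up to 3Q.
2Q: tangent at (49, 9): λ = (3·49² + 45)/(2·9) ≡ 6/18. 18⁻¹ ≡ 4 (mod 71), so λ ≡ 6·4 ≡ 24.
  x = λ² - 49 - 49 = 576 - 98 ≡ 52; y = λ·(49 - 52) - 9 ≡ 61. → (52, 61)
3Q: (52, 61) + (49, 9). λ = (9 - 61)/(49 - 52) ≡ 19/68 mod 71. 68⁻¹ ≡ 47 (mod 71) since 68·47 = 3196 ≡ 1, so λ ≡ 41.
  x = λ² - 52 - 49 = 1681 - 101 ≡ 18; y = λ·(52 - 18) - 61 ≡ 55. → (18, 55)
3Q = (18, 55).
Finally 4P + 3Q:
(42, 56) + (18, 55). λ = (55 - 56)/(18 - 42) ≡ 70/47 mod 71. 47⁻¹ ≡ 68 (mod 71), so λ ≡ 3.
  x = λ² - 42 - 18 = 9 - 60 ≡ 20; y = λ·(42 - 20) - 56 ≡ 10. → (20, 10)

(20, 10)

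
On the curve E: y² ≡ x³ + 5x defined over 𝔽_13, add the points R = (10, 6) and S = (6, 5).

(6, 8)

(10, 6) + (6, 5). λ = (5 - 6)/(6 - 10) ≡ 12/9 mod 13. 9⁻¹ ≡ 3 (mod 13), so λ ≡ 10.
  x = λ² - 10 - 6 = 100 - 16 ≡ 6; y = λ·(10 - 6) - 6 ≡ 8. → (6, 8)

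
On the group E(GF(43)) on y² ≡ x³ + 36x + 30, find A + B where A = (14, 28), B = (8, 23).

(14, 28) + (8, 23). λ = (23 - 28)/(8 - 14) ≡ 38/37 mod 43. 37⁻¹ ≡ 7 (mod 43), so λ ≡ 8.
  x = λ² - 14 - 8 = 64 - 22 ≡ 42; y = λ·(14 - 42) - 28 ≡ 6. → (42, 6)

(42, 6)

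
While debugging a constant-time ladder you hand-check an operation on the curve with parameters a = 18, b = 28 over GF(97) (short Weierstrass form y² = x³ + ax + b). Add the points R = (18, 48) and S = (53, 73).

(76, 63)

(18, 48) + (53, 73). λ = (73 - 48)/(53 - 18) ≡ 25/35 mod 97. 35⁻¹ ≡ 61 (mod 97) since 35·61 = 2135 ≡ 1, so λ ≡ 70.
  x = λ² - 18 - 53 = 4900 - 71 ≡ 76; y = λ·(18 - 76) - 48 ≡ 63. → (76, 63)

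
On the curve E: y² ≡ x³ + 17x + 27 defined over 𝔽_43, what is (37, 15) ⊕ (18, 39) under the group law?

(32, 33)

(37, 15) + (18, 39). λ = (39 - 15)/(18 - 37) ≡ 24/24 mod 43. 24⁻¹ ≡ 9 (mod 43), so λ ≡ 1.
  x = λ² - 37 - 18 = 1 - 55 ≡ 32; y = λ·(37 - 32) - 15 ≡ 33. → (32, 33)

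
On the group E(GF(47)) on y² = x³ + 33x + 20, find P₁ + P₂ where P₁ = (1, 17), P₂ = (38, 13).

(1, 17) + (38, 13). λ = (13 - 17)/(38 - 1) ≡ 43/37 mod 47. 37⁻¹ ≡ 14 (mod 47), so λ ≡ 38.
  x = λ² - 1 - 38 = 1444 - 39 ≡ 42; y = λ·(1 - 42) - 17 ≡ 23. → (42, 23)

(42, 23)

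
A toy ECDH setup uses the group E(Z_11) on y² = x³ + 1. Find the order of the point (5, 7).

4

2P: tangent at (5, 7): λ = (3·5² + 0)/(2·7) ≡ 9/3. 3⁻¹ ≡ 4 (mod 11) since 3·4 = 12 ≡ 1, so λ ≡ 9·4 ≡ 3.
  x = λ² - 5 - 5 = 9 - 10 ≡ 10; y = λ·(5 - 10) - 7 ≡ 0. → (10, 0)
3P: (10, 0) + (5, 7). λ = (7 - 0)/(5 - 10) ≡ 7/6 mod 11. 6⁻¹ ≡ 2 (mod 11) since 6·2 = 12 ≡ 1, so λ ≡ 3.
  x = λ² - 10 - 5 = 9 - 15 ≡ 5; y = λ·(10 - 5) - 0 ≡ 4. → (5, 4)
4P: (5, 4) + (5, 7): same x and y₁ ≡ -y₂, so the sum is O.
4P = O, so the order is 4.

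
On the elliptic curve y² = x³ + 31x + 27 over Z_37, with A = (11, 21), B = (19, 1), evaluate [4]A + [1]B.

First 4A:
Double-and-add on 4 = (100)₂. Start with A = (11, 21) for the leading 1-bit.
double: tangent at (11, 21): λ = (3·11² + 31)/(2·21) ≡ 24/5. 5⁻¹ ≡ 15 (mod 37), so λ ≡ 24·15 ≡ 27.
  x = λ² - 11 - 11 = 729 - 22 ≡ 4; y = λ·(11 - 4) - 21 ≡ 20. → (4, 20)
double: tangent at (4, 20): λ = (3·4² + 31)/(2·20) ≡ 5/3. 3⁻¹ ≡ 25 (mod 37), so λ ≡ 5·25 ≡ 14.
  x = λ² - 4 - 4 = 196 - 8 ≡ 3; y = λ·(4 - 3) - 20 ≡ 31. → (3, 31)
4A = (3, 31).
Finally 4A + B:
(3, 31) + (19, 1). λ = (1 - 31)/(19 - 3) ≡ 7/16 mod 37. 16⁻¹ ≡ 7 (mod 37) since 16·7 = 112 ≡ 1, so λ ≡ 12.
  x = λ² - 3 - 19 = 144 - 22 ≡ 11; y = λ·(3 - 11) - 31 ≡ 21. → (11, 21)

(11, 21)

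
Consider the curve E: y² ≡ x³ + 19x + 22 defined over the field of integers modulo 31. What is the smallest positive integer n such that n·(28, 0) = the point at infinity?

2P: (28, 0) + (28, 0): same x and y₁ ≡ -y₂, so the sum is the point at infinity.
2P = the point at infinity, so the order is 2.

2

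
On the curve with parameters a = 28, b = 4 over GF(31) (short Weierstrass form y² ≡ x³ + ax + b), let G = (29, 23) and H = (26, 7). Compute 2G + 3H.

First 2G:
Repeated addition: build up to 2G.
2G: tangent at (29, 23): λ = (3·29² + 28)/(2·23) ≡ 9/15. 15⁻¹ ≡ 29 (mod 31) since 15·29 = 435 ≡ 1, so λ ≡ 9·29 ≡ 13.
  x = λ² - 29 - 29 = 169 - 58 ≡ 18; y = λ·(29 - 18) - 23 ≡ 27. → (18, 27)
2G = (18, 27).
Next 3H:
Repeated addition: build up to 3H.
2H: tangent at (26, 7): λ = (3·26² + 28)/(2·7) ≡ 10/14. 14⁻¹ ≡ 20 (mod 31), so λ ≡ 10·20 ≡ 14.
  x = λ² - 26 - 26 = 196 - 52 ≡ 20; y = λ·(26 - 20) - 7 ≡ 15. → (20, 15)
3H: (20, 15) + (26, 7). λ = (7 - 15)/(26 - 20) ≡ 23/6 mod 31. 6⁻¹ ≡ 26 (mod 31), so λ ≡ 9.
  x = λ² - 20 - 26 = 81 - 46 ≡ 4; y = λ·(20 - 4) - 15 ≡ 5. → (4, 5)
3H = (4, 5).
Finally 2G + 3H:
(18, 27) + (4, 5). λ = (5 - 27)/(4 - 18) ≡ 9/17 mod 31. 17⁻¹ ≡ 11 (mod 31) since 17·11 = 187 ≡ 1, so λ ≡ 6.
  x = λ² - 18 - 4 = 36 - 22 ≡ 14; y = λ·(18 - 14) - 27 ≡ 28. → (14, 28)

(14, 28)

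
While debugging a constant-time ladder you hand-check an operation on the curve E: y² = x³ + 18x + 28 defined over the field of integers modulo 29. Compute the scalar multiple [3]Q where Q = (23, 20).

(26, 11)

Repeated addition: build up to 3Q.
2Q: tangent at (23, 20): λ = (3·23² + 18)/(2·20) ≡ 10/11. 11⁻¹ ≡ 8 (mod 29), so λ ≡ 10·8 ≡ 22.
  x = λ² - 23 - 23 = 484 - 46 ≡ 3; y = λ·(23 - 3) - 20 ≡ 14. → (3, 14)
3Q: (3, 14) + (23, 20). λ = (20 - 14)/(23 - 3) ≡ 6/20 mod 29. 20⁻¹ ≡ 16 (mod 29), so λ ≡ 9.
  x = λ² - 3 - 23 = 81 - 26 ≡ 26; y = λ·(3 - 26) - 14 ≡ 11. → (26, 11)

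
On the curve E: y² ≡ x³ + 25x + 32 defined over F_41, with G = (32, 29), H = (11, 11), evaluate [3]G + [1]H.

(22, 23)

First 3G:
Repeated addition: build up to 3G.
2G: tangent at (32, 29): λ = (3·32² + 25)/(2·29) ≡ 22/17. 17⁻¹ ≡ 29 (mod 41) since 17·29 = 493 ≡ 1, so λ ≡ 22·29 ≡ 23.
  x = λ² - 32 - 32 = 529 - 64 ≡ 14; y = λ·(32 - 14) - 29 ≡ 16. → (14, 16)
3G: (14, 16) + (32, 29). λ = (29 - 16)/(32 - 14) ≡ 13/18 mod 41. 18⁻¹ ≡ 16 (mod 41), so λ ≡ 3.
  x = λ² - 14 - 32 = 9 - 46 ≡ 4; y = λ·(14 - 4) - 16 ≡ 14. → (4, 14)
3G = (4, 14).
Finally 3G + H:
(4, 14) + (11, 11). λ = (11 - 14)/(11 - 4) ≡ 38/7 mod 41. 7⁻¹ ≡ 6 (mod 41), so λ ≡ 23.
  x = λ² - 4 - 11 = 529 - 15 ≡ 22; y = λ·(4 - 22) - 14 ≡ 23. → (22, 23)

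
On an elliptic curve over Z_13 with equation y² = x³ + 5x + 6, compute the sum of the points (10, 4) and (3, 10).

(1, 5)

(10, 4) + (3, 10). λ = (10 - 4)/(3 - 10) ≡ 6/6 mod 13. 6⁻¹ ≡ 11 (mod 13), so λ ≡ 1.
  x = λ² - 10 - 3 = 1 - 13 ≡ 1; y = λ·(10 - 1) - 4 ≡ 5. → (1, 5)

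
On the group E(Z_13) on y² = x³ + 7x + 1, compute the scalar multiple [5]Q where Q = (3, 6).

Repeated addition: build up to 5Q.
2Q: tangent at (3, 6): λ = (3·3² + 7)/(2·6) ≡ 8/12. 12⁻¹ ≡ 12 (mod 13) since 12·12 = 144 ≡ 1, so λ ≡ 8·12 ≡ 5.
  x = λ² - 3 - 3 = 25 - 6 ≡ 6; y = λ·(3 - 6) - 6 ≡ 5. → (6, 5)
3Q: (6, 5) + (3, 6). λ = (6 - 5)/(3 - 6) ≡ 1/10 mod 13. 10⁻¹ ≡ 4 (mod 13), so λ ≡ 4.
  x = λ² - 6 - 3 = 16 - 9 ≡ 7; y = λ·(6 - 7) - 5 ≡ 4. → (7, 4)
4Q: (7, 4) + (3, 6). λ = (6 - 4)/(3 - 7) ≡ 2/9 mod 13. 9⁻¹ ≡ 3 (mod 13), so λ ≡ 6.
  x = λ² - 7 - 3 = 36 - 10 ≡ 0; y = λ·(7 - 0) - 4 ≡ 12. → (0, 12)
5Q: (0, 12) + (3, 6). λ = (6 - 12)/(3 - 0) ≡ 7/3 mod 13. 3⁻¹ ≡ 9 (mod 13) since 3·9 = 27 ≡ 1, so λ ≡ 11.
  x = λ² - 0 - 3 = 121 - 3 ≡ 1; y = λ·(0 - 1) - 12 ≡ 3. → (1, 3)

(1, 3)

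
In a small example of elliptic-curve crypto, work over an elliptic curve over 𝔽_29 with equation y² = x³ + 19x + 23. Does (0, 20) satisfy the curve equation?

yes

y² = 20² ≡ 23; x³ + 19x + 23 = 23 ≡ 23 (mod 29). 23 = 23.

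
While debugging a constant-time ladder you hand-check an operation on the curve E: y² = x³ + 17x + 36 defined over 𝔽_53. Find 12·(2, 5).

Write P = (2, 5).
Repeated addition: build up to 12P.
2P: tangent at (2, 5): λ = (3·2² + 17)/(2·5) ≡ 29/10. 10⁻¹ ≡ 16 (mod 53) since 10·16 = 160 ≡ 1, so λ ≡ 29·16 ≡ 40.
  x = λ² - 2 - 2 = 1600 - 4 ≡ 6; y = λ·(2 - 6) - 5 ≡ 47. → (6, 47)
3P: (6, 47) + (2, 5). λ = (5 - 47)/(2 - 6) ≡ 11/49 mod 53. 49⁻¹ ≡ 13 (mod 53), so λ ≡ 37.
  x = λ² - 6 - 2 = 1369 - 8 ≡ 36; y = λ·(6 - 36) - 47 ≡ 9. → (36, 9)
4P: (36, 9) + (2, 5). λ = (5 - 9)/(2 - 36) ≡ 49/19 mod 53. 19⁻¹ ≡ 14 (mod 53) since 19·14 = 266 ≡ 1, so λ ≡ 50.
  x = λ² - 36 - 2 = 2500 - 38 ≡ 24; y = λ·(36 - 24) - 9 ≡ 8. → (24, 8)
5P: (24, 8) + (2, 5). λ = (5 - 8)/(2 - 24) ≡ 50/31 mod 53. 31⁻¹ ≡ 12 (mod 53), so λ ≡ 17.
  x = λ² - 24 - 2 = 289 - 26 ≡ 51; y = λ·(24 - 51) - 8 ≡ 10. → (51, 10)
6P: (51, 10) + (2, 5). λ = (5 - 10)/(2 - 51) ≡ 48/4 mod 53. 4⁻¹ ≡ 40 (mod 53) since 4·40 = 160 ≡ 1, so λ ≡ 12.
  x = λ² - 51 - 2 = 144 - 53 ≡ 38; y = λ·(51 - 38) - 10 ≡ 40. → (38, 40)
7P: (38, 40) + (2, 5). λ = (5 - 40)/(2 - 38) ≡ 18/17 mod 53. 17⁻¹ ≡ 25 (mod 53), so λ ≡ 26.
  x = λ² - 38 - 2 = 676 - 40 ≡ 0; y = λ·(38 - 0) - 40 ≡ 47. → (0, 47)
8P: (0, 47) + (2, 5). λ = (5 - 47)/(2 - 0) ≡ 11/2 mod 53. 2⁻¹ ≡ 27 (mod 53), so λ ≡ 32.
  x = λ² - 0 - 2 = 1024 - 2 ≡ 15; y = λ·(0 - 15) - 47 ≡ 3. → (15, 3)
9P: (15, 3) + (2, 5). λ = (5 - 3)/(2 - 15) ≡ 2/40 mod 53. 40⁻¹ ≡ 4 (mod 53), so λ ≡ 8.
  x = λ² - 15 - 2 = 64 - 17 ≡ 47; y = λ·(15 - 47) - 3 ≡ 6. → (47, 6)
10P: (47, 6) + (2, 5). λ = (5 - 6)/(2 - 47) ≡ 52/8 mod 53. 8⁻¹ ≡ 20 (mod 53), so λ ≡ 33.
  x = λ² - 47 - 2 = 1089 - 49 ≡ 33; y = λ·(47 - 33) - 6 ≡ 32. → (33, 32)
11P: (33, 32) + (2, 5). λ = (5 - 32)/(2 - 33) ≡ 26/22 mod 53. 22⁻¹ ≡ 41 (mod 53), so λ ≡ 6.
  x = λ² - 33 - 2 = 36 - 35 ≡ 1; y = λ·(33 - 1) - 32 ≡ 1. → (1, 1)
12P: (1, 1) + (2, 5). λ = (5 - 1)/(2 - 1) ≡ 4/1 mod 53. 1⁻¹ ≡ 1 (mod 53), so λ ≡ 4.
  x = λ² - 1 - 2 = 16 - 3 ≡ 13; y = λ·(1 - 13) - 1 ≡ 4. → (13, 4)

(13, 4)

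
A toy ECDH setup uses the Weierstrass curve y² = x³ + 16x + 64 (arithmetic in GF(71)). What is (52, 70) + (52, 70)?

(43, 61)

tangent at (52, 70): λ = (3·52² + 16)/(2·70) ≡ 34/69. 69⁻¹ ≡ 35 (mod 71) since 69·35 = 2415 ≡ 1, so λ ≡ 34·35 ≡ 54.
  x = λ² - 52 - 52 = 2916 - 104 ≡ 43; y = λ·(52 - 43) - 70 ≡ 61. → (43, 61)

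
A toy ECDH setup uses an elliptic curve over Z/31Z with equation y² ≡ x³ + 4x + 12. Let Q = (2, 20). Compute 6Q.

(9, 23)

Repeated addition: build up to 6Q.
2Q: tangent at (2, 20): λ = (3·2² + 4)/(2·20) ≡ 16/9. 9⁻¹ ≡ 7 (mod 31), so λ ≡ 16·7 ≡ 19.
  x = λ² - 2 - 2 = 361 - 4 ≡ 16; y = λ·(2 - 16) - 20 ≡ 24. → (16, 24)
3Q: (16, 24) + (2, 20). λ = (20 - 24)/(2 - 16) ≡ 27/17 mod 31. 17⁻¹ ≡ 11 (mod 31) since 17·11 = 187 ≡ 1, so λ ≡ 18.
  x = λ² - 16 - 2 = 324 - 18 ≡ 27; y = λ·(16 - 27) - 24 ≡ 26. → (27, 26)
4Q: (27, 26) + (2, 20). λ = (20 - 26)/(2 - 27) ≡ 25/6 mod 31. 6⁻¹ ≡ 26 (mod 31), so λ ≡ 30.
  x = λ² - 27 - 2 = 900 - 29 ≡ 3; y = λ·(27 - 3) - 26 ≡ 12. → (3, 12)
5Q: (3, 12) + (2, 20). λ = (20 - 12)/(2 - 3) ≡ 8/30 mod 31. 30⁻¹ ≡ 30 (mod 31) since 30·30 = 900 ≡ 1, so λ ≡ 23.
  x = λ² - 3 - 2 = 529 - 5 ≡ 28; y = λ·(3 - 28) - 12 ≡ 2. → (28, 2)
6Q: (28, 2) + (2, 20). λ = (20 - 2)/(2 - 28) ≡ 18/5 mod 31. 5⁻¹ ≡ 25 (mod 31) since 5·25 = 125 ≡ 1, so λ ≡ 16.
  x = λ² - 28 - 2 = 256 - 30 ≡ 9; y = λ·(28 - 9) - 2 ≡ 23. → (9, 23)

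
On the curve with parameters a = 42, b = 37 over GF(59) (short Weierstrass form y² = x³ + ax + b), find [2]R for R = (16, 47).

tangent at (16, 47): λ = (3·16² + 42)/(2·47) ≡ 43/35. 35⁻¹ ≡ 27 (mod 59) since 35·27 = 945 ≡ 1, so λ ≡ 43·27 ≡ 40.
  x = λ² - 16 - 16 = 1600 - 32 ≡ 34; y = λ·(16 - 34) - 47 ≡ 0. → (34, 0)

(34, 0)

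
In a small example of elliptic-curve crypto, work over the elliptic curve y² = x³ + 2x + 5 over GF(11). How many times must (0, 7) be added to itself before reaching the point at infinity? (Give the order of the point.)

2P: tangent at (0, 7): λ = (3·0² + 2)/(2·7) ≡ 2/3. 3⁻¹ ≡ 4 (mod 11), so λ ≡ 2·4 ≡ 8.
  x = λ² - 0 - 0 = 64 - 0 ≡ 9; y = λ·(0 - 9) - 7 ≡ 9. → (9, 9)
3P: (9, 9) + (0, 7). λ = (7 - 9)/(0 - 9) ≡ 9/2 mod 11. 2⁻¹ ≡ 6 (mod 11) since 2·6 = 12 ≡ 1, so λ ≡ 10.
  x = λ² - 9 - 0 = 100 - 9 ≡ 3; y = λ·(9 - 3) - 9 ≡ 7. → (3, 7)
4P: (3, 7) + (0, 7). λ = (7 - 7)/(0 - 3) ≡ 0/8 mod 11. 8⁻¹ ≡ 7 (mod 11) since 8·7 = 56 ≡ 1, so λ ≡ 0.
  x = λ² - 3 - 0 = 0 - 3 ≡ 8; y = λ·(3 - 8) - 7 ≡ 4. → (8, 4)
5P: (8, 4) + (0, 7). λ = (7 - 4)/(0 - 8) ≡ 3/3 mod 11. 3⁻¹ ≡ 4 (mod 11), so λ ≡ 1.
  x = λ² - 8 - 0 = 1 - 8 ≡ 4; y = λ·(8 - 4) - 4 ≡ 0. → (4, 0)
6P: (4, 0) + (0, 7). λ = (7 - 0)/(0 - 4) ≡ 7/7 mod 11. 7⁻¹ ≡ 8 (mod 11), so λ ≡ 1.
  x = λ² - 4 - 0 = 1 - 4 ≡ 8; y = λ·(4 - 8) - 0 ≡ 7. → (8, 7)
7P: (8, 7) + (0, 7). λ = (7 - 7)/(0 - 8) ≡ 0/3 mod 11. 3⁻¹ ≡ 4 (mod 11), so λ ≡ 0.
  x = λ² - 8 - 0 = 0 - 8 ≡ 3; y = λ·(8 - 3) - 7 ≡ 4. → (3, 4)
8P: (3, 4) + (0, 7). λ = (7 - 4)/(0 - 3) ≡ 3/8 mod 11. 8⁻¹ ≡ 7 (mod 11), so λ ≡ 10.
  x = λ² - 3 - 0 = 100 - 3 ≡ 9; y = λ·(3 - 9) - 4 ≡ 2. → (9, 2)
9P: (9, 2) + (0, 7). λ = (7 - 2)/(0 - 9) ≡ 5/2 mod 11. 2⁻¹ ≡ 6 (mod 11), so λ ≡ 8.
  x = λ² - 9 - 0 = 64 - 9 ≡ 0; y = λ·(9 - 0) - 2 ≡ 4. → (0, 4)
10P: (0, 4) + (0, 7): same x and y₁ ≡ -y₂, so the sum is the point at infinity.
10P = the point at infinity, so the order is 10.

10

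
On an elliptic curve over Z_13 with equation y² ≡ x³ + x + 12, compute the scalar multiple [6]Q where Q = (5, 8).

(3, 9)

Repeated addition: build up to 6Q.
2Q: tangent at (5, 8): λ = (3·5² + 1)/(2·8) ≡ 11/3. 3⁻¹ ≡ 9 (mod 13), so λ ≡ 11·9 ≡ 8.
  x = λ² - 5 - 5 = 64 - 10 ≡ 2; y = λ·(5 - 2) - 8 ≡ 3. → (2, 3)
3Q: (2, 3) + (5, 8). λ = (8 - 3)/(5 - 2) ≡ 5/3 mod 13. 3⁻¹ ≡ 9 (mod 13), so λ ≡ 6.
  x = λ² - 2 - 5 = 36 - 7 ≡ 3; y = λ·(2 - 3) - 3 ≡ 4. → (3, 4)
4Q: (3, 4) + (5, 8). λ = (8 - 4)/(5 - 3) ≡ 4/2 mod 13. 2⁻¹ ≡ 7 (mod 13), so λ ≡ 2.
  x = λ² - 3 - 5 = 4 - 8 ≡ 9; y = λ·(3 - 9) - 4 ≡ 10. → (9, 10)
5Q: (9, 10) + (5, 8). λ = (8 - 10)/(5 - 9) ≡ 11/9 mod 13. 9⁻¹ ≡ 3 (mod 13) since 9·3 = 27 ≡ 1, so λ ≡ 7.
  x = λ² - 9 - 5 = 49 - 14 ≡ 9; y = λ·(9 - 9) - 10 ≡ 3. → (9, 3)
6Q: (9, 3) + (5, 8). λ = (8 - 3)/(5 - 9) ≡ 5/9 mod 13. 9⁻¹ ≡ 3 (mod 13), so λ ≡ 2.
  x = λ² - 9 - 5 = 4 - 14 ≡ 3; y = λ·(9 - 3) - 3 ≡ 9. → (3, 9)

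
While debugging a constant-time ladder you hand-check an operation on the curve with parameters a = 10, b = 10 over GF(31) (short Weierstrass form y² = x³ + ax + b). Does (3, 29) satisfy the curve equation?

y² = 29² ≡ 4; x³ + 10x + 10 = 67 ≡ 5 (mod 31). 4 ≠ 5.

no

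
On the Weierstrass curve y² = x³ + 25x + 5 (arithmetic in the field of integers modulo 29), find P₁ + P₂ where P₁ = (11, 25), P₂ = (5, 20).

(0, 18)

(11, 25) + (5, 20). λ = (20 - 25)/(5 - 11) ≡ 24/23 mod 29. 23⁻¹ ≡ 24 (mod 29) since 23·24 = 552 ≡ 1, so λ ≡ 25.
  x = λ² - 11 - 5 = 625 - 16 ≡ 0; y = λ·(11 - 0) - 25 ≡ 18. → (0, 18)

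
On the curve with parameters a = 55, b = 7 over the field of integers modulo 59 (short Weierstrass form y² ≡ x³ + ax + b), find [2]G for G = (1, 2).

(46, 24)

tangent at (1, 2): λ = (3·1² + 55)/(2·2) ≡ 58/4. 4⁻¹ ≡ 15 (mod 59) since 4·15 = 60 ≡ 1, so λ ≡ 58·15 ≡ 44.
  x = λ² - 1 - 1 = 1936 - 2 ≡ 46; y = λ·(1 - 46) - 2 ≡ 24. → (46, 24)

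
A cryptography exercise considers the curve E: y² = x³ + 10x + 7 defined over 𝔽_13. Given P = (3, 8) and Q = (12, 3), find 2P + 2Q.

(8, 1)

First 2P:
Repeated addition: build up to 2P.
2P: tangent at (3, 8): λ = (3·3² + 10)/(2·8) ≡ 11/3. 3⁻¹ ≡ 9 (mod 13), so λ ≡ 11·9 ≡ 8.
  x = λ² - 3 - 3 = 64 - 6 ≡ 6; y = λ·(3 - 6) - 8 ≡ 7. → (6, 7)
2P = (6, 7).
Next 2Q:
Repeated addition: build up to 2Q.
2Q: tangent at (12, 3): λ = (3·12² + 10)/(2·3) ≡ 0/6. 6⁻¹ ≡ 11 (mod 13), so λ ≡ 0·11 ≡ 0.
  x = λ² - 12 - 12 = 0 - 24 ≡ 2; y = λ·(12 - 2) - 3 ≡ 10. → (2, 10)
2Q = (2, 10).
Finally 2P + 2Q:
(6, 7) + (2, 10). λ = (10 - 7)/(2 - 6) ≡ 3/9 mod 13. 9⁻¹ ≡ 3 (mod 13) since 9·3 = 27 ≡ 1, so λ ≡ 9.
  x = λ² - 6 - 2 = 81 - 8 ≡ 8; y = λ·(6 - 8) - 7 ≡ 1. → (8, 1)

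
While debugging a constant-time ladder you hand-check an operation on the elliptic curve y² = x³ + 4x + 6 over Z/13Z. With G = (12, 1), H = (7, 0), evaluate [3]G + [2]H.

(2, 10)

First 3G:
Repeated addition: build up to 3G.
2G: tangent at (12, 1): λ = (3·12² + 4)/(2·1) ≡ 7/2. 2⁻¹ ≡ 7 (mod 13) since 2·7 = 14 ≡ 1, so λ ≡ 7·7 ≡ 10.
  x = λ² - 12 - 12 = 100 - 24 ≡ 11; y = λ·(12 - 11) - 1 ≡ 9. → (11, 9)
3G: (11, 9) + (12, 1). λ = (1 - 9)/(12 - 11) ≡ 5/1 mod 13. 1⁻¹ ≡ 1 (mod 13), so λ ≡ 5.
  x = λ² - 11 - 12 = 25 - 23 ≡ 2; y = λ·(11 - 2) - 9 ≡ 10. → (2, 10)
3G = (2, 10).
Next 2H:
Repeated addition: build up to 2H.
2H: (7, 0) + (7, 0): same x and y₁ ≡ -y₂, so the sum is the point at infinity.
2H = the point at infinity.
Finally 3G + 2H:
(2, 10) + the point at infinity = (2, 10) (identity).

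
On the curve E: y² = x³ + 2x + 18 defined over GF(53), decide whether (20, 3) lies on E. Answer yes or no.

no

y² = 3² ≡ 9; x³ + 2x + 18 = 8058 ≡ 2 (mod 53). 9 ≠ 2.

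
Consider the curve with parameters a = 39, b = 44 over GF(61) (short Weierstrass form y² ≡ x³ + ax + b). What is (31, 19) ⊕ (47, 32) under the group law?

(53, 47)

(31, 19) + (47, 32). λ = (32 - 19)/(47 - 31) ≡ 13/16 mod 61. 16⁻¹ ≡ 42 (mod 61), so λ ≡ 58.
  x = λ² - 31 - 47 = 3364 - 78 ≡ 53; y = λ·(31 - 53) - 19 ≡ 47. → (53, 47)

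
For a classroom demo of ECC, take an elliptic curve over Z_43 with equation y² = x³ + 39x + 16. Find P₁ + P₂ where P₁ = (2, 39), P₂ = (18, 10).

(2, 39) + (18, 10). λ = (10 - 39)/(18 - 2) ≡ 14/16 mod 43. 16⁻¹ ≡ 35 (mod 43), so λ ≡ 17.
  x = λ² - 2 - 18 = 289 - 20 ≡ 11; y = λ·(2 - 11) - 39 ≡ 23. → (11, 23)

(11, 23)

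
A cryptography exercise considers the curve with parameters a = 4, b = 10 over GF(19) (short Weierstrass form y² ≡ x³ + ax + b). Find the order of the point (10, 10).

11

2P: tangent at (10, 10): λ = (3·10² + 4)/(2·10) ≡ 0/1. 1⁻¹ ≡ 1 (mod 19), so λ ≡ 0·1 ≡ 0.
  x = λ² - 10 - 10 = 0 - 20 ≡ 18; y = λ·(10 - 18) - 10 ≡ 9. → (18, 9)
3P: (18, 9) + (10, 10). λ = (10 - 9)/(10 - 18) ≡ 1/11 mod 19. 11⁻¹ ≡ 7 (mod 19) since 11·7 = 77 ≡ 1, so λ ≡ 7.
  x = λ² - 18 - 10 = 49 - 28 ≡ 2; y = λ·(18 - 2) - 9 ≡ 8. → (2, 8)
4P: (2, 8) + (10, 10). λ = (10 - 8)/(10 - 2) ≡ 2/8 mod 19. 8⁻¹ ≡ 12 (mod 19), so λ ≡ 5.
  x = λ² - 2 - 10 = 25 - 12 ≡ 13; y = λ·(2 - 13) - 8 ≡ 13. → (13, 13)
5P: (13, 13) + (10, 10). λ = (10 - 13)/(10 - 13) ≡ 16/16 mod 19. 16⁻¹ ≡ 6 (mod 19) since 16·6 = 96 ≡ 1, so λ ≡ 1.
  x = λ² - 13 - 10 = 1 - 23 ≡ 16; y = λ·(13 - 16) - 13 ≡ 3. → (16, 3)
6P: (16, 3) + (10, 10). λ = (10 - 3)/(10 - 16) ≡ 7/13 mod 19. 13⁻¹ ≡ 3 (mod 19), so λ ≡ 2.
  x = λ² - 16 - 10 = 4 - 26 ≡ 16; y = λ·(16 - 16) - 3 ≡ 16. → (16, 16)
7P: (16, 16) + (10, 10). λ = (10 - 16)/(10 - 16) ≡ 13/13 mod 19. 13⁻¹ ≡ 3 (mod 19), so λ ≡ 1.
  x = λ² - 16 - 10 = 1 - 26 ≡ 13; y = λ·(16 - 13) - 16 ≡ 6. → (13, 6)
8P: (13, 6) + (10, 10). λ = (10 - 6)/(10 - 13) ≡ 4/16 mod 19. 16⁻¹ ≡ 6 (mod 19) since 16·6 = 96 ≡ 1, so λ ≡ 5.
  x = λ² - 13 - 10 = 25 - 23 ≡ 2; y = λ·(13 - 2) - 6 ≡ 11. → (2, 11)
9P: (2, 11) + (10, 10). λ = (10 - 11)/(10 - 2) ≡ 18/8 mod 19. 8⁻¹ ≡ 12 (mod 19), so λ ≡ 7.
  x = λ² - 2 - 10 = 49 - 12 ≡ 18; y = λ·(2 - 18) - 11 ≡ 10. → (18, 10)
10P: (18, 10) + (10, 10). λ = (10 - 10)/(10 - 18) ≡ 0/11 mod 19. 11⁻¹ ≡ 7 (mod 19) since 11·7 = 77 ≡ 1, so λ ≡ 0.
  x = λ² - 18 - 10 = 0 - 28 ≡ 10; y = λ·(18 - 10) - 10 ≡ 9. → (10, 9)
11P: (10, 9) + (10, 10): same x and y₁ ≡ -y₂, so the sum is the point at infinity.
11P = the point at infinity, so the order is 11.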